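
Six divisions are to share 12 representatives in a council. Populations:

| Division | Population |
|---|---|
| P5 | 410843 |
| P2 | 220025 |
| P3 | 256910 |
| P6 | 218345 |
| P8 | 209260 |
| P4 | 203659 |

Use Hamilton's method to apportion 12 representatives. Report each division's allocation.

The standard divisor is 1519042/12 ≈ 126586.833.
Standard quotas: P5 3.2455, P2 1.7381, P3 2.0295, P6 1.7249, P8 1.6531, P4 1.6088.
Lower quotas: P5 3, P2 1, P3 2, P6 1, P8 1, P4 1 (sum 9, leaving 3 seats).
Remainders in descending order: P2 0.7381, P6 0.7249, P8 0.6531, P4 0.6088, P5 0.2455, P3 0.0295.
Largest remainders: P2, P6, P8 receive the extra seats.

P5: 3, P2: 2, P3: 2, P6: 2, P8: 2, P4: 1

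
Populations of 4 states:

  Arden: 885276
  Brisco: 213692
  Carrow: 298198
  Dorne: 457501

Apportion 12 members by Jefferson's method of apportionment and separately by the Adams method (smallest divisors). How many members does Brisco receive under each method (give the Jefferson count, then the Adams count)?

Jefferson: Arden 6, Brisco 1, Carrow 2, Dorne 3.
Adams: Arden 5, Brisco 2, Carrow 2, Dorne 3.
Brisco gets 1 under Jefferson and 2 under Adams.

1 and 2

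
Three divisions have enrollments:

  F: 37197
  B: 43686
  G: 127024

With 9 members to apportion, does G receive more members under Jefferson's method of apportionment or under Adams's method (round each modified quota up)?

Jefferson

Jefferson: F 1, B 2, G 6.
Adams: F 2, B 2, G 5.
G gets 6 under Jefferson and 5 under Adams.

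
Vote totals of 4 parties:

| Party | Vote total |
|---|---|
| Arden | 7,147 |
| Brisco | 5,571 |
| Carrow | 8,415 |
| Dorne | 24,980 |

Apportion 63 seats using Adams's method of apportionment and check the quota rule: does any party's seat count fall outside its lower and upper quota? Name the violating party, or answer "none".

Standard quotas: Arden 9.764, Brisco 7.611, Carrow 11.497, Dorne 34.128.
Adams allocation: Arden 10, Brisco 8, Carrow 12, Dorne 33.
Dorne has quota 34.128 (lower 34, upper 35) but receives 33 — outside the quota interval.

Dorne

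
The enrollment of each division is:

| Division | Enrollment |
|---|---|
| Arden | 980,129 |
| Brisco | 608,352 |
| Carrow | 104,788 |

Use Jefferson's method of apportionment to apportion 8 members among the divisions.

Standard divisor 1693269/8 ≈ 211658.625; standard quotas: Arden 4.631, Brisco 2.874, Carrow 0.495.
Rounding down gives 4, 2, 0 = 6 seats, so the divisor must be adjusted.
With modified divisor 179700: modified quotas Arden 5.454, Brisco 3.385, Carrow 0.583.
Rounding down: Arden 5, Brisco 3, Carrow 0 (total 8).

Arden: 5; Brisco: 3; Carrow: 0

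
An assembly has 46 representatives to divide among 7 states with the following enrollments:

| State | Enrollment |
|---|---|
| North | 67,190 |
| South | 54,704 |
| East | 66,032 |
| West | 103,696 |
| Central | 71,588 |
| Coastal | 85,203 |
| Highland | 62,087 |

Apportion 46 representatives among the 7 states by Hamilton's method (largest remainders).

Total 510500; standard divisor 510500/46 ≈ 11097.826.
Standard quotas: North 6.0543, South 4.9293, East 5.9500, West 9.3438, Central 6.4506, Coastal 7.6774, Highland 5.5945.
Lower quotas: North 6, South 4, East 5, West 9, Central 6, Coastal 7, Highland 5 (sum 42, leaving 4 seats).
Remainders in descending order: East 0.9500, South 0.9293, Coastal 0.6774, Highland 0.5945, Central 0.4506, West 0.3438, North 0.0543.
Largest remainders: East, South, Coastal, Highland receive the extra seats.

North 6, South 5, East 6, West 9, Central 6, Coastal 8, Highland 6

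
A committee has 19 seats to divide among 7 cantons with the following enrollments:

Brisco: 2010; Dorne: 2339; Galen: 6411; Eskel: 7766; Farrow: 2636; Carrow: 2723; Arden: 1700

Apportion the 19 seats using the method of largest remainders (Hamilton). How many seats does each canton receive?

Brisco 1; Dorne 2; Galen 5; Eskel 6; Farrow 2; Carrow 2; Arden 1

Standard divisor: 25585 ÷ 19 ≈ 1346.579.
Standard quotas: Brisco 1.4927, Dorne 1.7370, Galen 4.7610, Eskel 5.7672, Farrow 1.9576, Carrow 2.0222, Arden 1.2625.
Lower quotas: Brisco 1, Dorne 1, Galen 4, Eskel 5, Farrow 1, Carrow 2, Arden 1 (sum 15, leaving 4 seats).
Remainders in descending order: Farrow 0.9576, Eskel 0.7672, Galen 0.7610, Dorne 0.7370, Brisco 0.4927, Arden 0.2625, Carrow 0.0222.
The surplus seats go to Farrow, Eskel, Galen, Dorne.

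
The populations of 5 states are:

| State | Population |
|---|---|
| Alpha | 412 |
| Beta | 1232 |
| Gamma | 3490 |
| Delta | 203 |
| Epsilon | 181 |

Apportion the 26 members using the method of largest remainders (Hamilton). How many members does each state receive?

Alpha=2; Beta=6; Gamma=16; Delta=1; Epsilon=1

The standard divisor is 5518/26 ≈ 212.231.
Standard quotas: Alpha 1.941, Beta 5.805, Gamma 16.444, Delta 0.957, Epsilon 0.853.
Lower quotas: Alpha 1, Beta 5, Gamma 16, Delta 0, Epsilon 0 (sum 22, leaving 4 seats).
Remainders in descending order: Delta 0.957, Alpha 0.941, Epsilon 0.853, Beta 0.805, Gamma 0.444.
The surplus seats go to Delta, Alpha, Epsilon, Beta.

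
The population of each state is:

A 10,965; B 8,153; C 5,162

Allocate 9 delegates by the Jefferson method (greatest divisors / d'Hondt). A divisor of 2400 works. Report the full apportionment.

A: 4, B: 3, C: 2

With modified divisor 2400: modified quotas A 4.569, B 3.397, C 2.151.
Rounding down: A 4, B 3, C 2 (total 9).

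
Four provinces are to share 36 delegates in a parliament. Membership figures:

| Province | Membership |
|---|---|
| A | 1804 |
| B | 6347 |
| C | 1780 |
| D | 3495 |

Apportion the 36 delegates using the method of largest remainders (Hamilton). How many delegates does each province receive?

A=5; B=17; C=5; D=9

The standard divisor is 13426/36 ≈ 372.944.
Standard quotas: A 4.8372, B 17.0186, C 4.7728, D 9.3714.
Lower quotas: A 4, B 17, C 4, D 9 (sum 34, leaving 2 seats).
Remainders in descending order: A 0.8372, C 0.7728, D 0.3714, B 0.0186.
The surplus seats go to A, C.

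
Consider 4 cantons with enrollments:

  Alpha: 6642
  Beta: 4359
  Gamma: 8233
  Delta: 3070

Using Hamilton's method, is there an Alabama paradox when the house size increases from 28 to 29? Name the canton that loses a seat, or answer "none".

At 28 seats: Alpha 8, Beta 6, Gamma 10, Delta 4.
At 29 seats: Alpha 8, Beta 6, Gamma 11, Delta 4.
No canton's allocation decreased.

none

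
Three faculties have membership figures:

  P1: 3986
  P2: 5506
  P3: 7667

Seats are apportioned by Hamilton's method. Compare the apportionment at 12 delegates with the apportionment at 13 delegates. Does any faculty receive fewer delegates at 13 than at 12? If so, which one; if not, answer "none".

none

At 12 seats: P1 3, P2 4, P3 5.
At 13 seats: P1 3, P2 4, P3 6.
No faculty's allocation decreased.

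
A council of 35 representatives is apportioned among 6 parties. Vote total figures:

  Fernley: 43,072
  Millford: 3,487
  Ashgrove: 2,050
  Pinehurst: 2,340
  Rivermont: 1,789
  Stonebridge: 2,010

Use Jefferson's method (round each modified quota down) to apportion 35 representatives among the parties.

Fernley 29, Millford 2, Ashgrove 1, Pinehurst 1, Rivermont 1, Stonebridge 1

Standard divisor 54748/35 ≈ 1564.229; standard quotas: Fernley 27.536, Millford 2.229, Ashgrove 1.311, Pinehurst 1.496, Rivermont 1.144, Stonebridge 1.285.
Rounding down gives 27, 2, 1, 1, 1, 1 = 33 seats, so the divisor must be adjusted.
With modified divisor 1460: modified quotas Fernley 29.501, Millford 2.388, Ashgrove 1.404, Pinehurst 1.603, Rivermont 1.225, Stonebridge 1.377.
Rounding down: Fernley 29, Millford 2, Ashgrove 1, Pinehurst 1, Rivermont 1, Stonebridge 1 (total 35).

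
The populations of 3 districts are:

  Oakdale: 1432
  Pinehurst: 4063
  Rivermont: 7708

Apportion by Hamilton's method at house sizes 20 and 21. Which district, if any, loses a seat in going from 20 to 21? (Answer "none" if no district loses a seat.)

none

At 20 seats: Oakdale 2, Pinehurst 6, Rivermont 12.
At 21 seats: Oakdale 2, Pinehurst 7, Rivermont 12.
No district's allocation decreased.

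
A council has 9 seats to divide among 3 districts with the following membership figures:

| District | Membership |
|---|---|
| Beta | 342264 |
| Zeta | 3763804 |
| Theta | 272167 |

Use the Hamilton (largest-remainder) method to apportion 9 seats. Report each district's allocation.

Beta=1, Zeta=8, Theta=0

The standard divisor is 4378235/9 ≈ 486470.556.
Standard quotas: Beta 0.7036, Zeta 7.7370, Theta 0.5595.
Lower quotas: Beta 0, Zeta 7, Theta 0 (sum 7, leaving 2 seats).
Remainders in descending order: Zeta 0.7370, Beta 0.7036, Theta 0.5595.
Largest remainders: Zeta, Beta receive the extra seats.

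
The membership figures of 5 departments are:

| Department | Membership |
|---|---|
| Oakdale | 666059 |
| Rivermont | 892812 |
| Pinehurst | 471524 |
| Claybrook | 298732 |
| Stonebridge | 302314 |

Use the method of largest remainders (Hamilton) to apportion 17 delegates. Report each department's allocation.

The standard divisor is 2631441/17 ≈ 154790.647.
Standard quotas: Oakdale 4.3030, Rivermont 5.7679, Pinehurst 3.0462, Claybrook 1.9299, Stonebridge 1.9531.
Lower quotas: Oakdale 4, Rivermont 5, Pinehurst 3, Claybrook 1, Stonebridge 1 (sum 14, leaving 3 seats).
Remainders in descending order: Stonebridge 0.9531, Claybrook 0.9299, Rivermont 0.7679, Oakdale 0.3030, Pinehurst 0.0462.
The surplus seats go to Stonebridge, Claybrook, Rivermont.

Oakdale 4, Rivermont 6, Pinehurst 3, Claybrook 2, Stonebridge 2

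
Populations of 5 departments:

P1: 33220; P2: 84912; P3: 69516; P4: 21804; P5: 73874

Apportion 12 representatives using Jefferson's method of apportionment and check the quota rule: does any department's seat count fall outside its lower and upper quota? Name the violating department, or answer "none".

Standard quotas: P1 1.407, P2 3.596, P3 2.944, P4 0.923, P5 3.129.
Jefferson allocation: P1 1, P2 4, P3 3, P4 1, P5 3.
Every allocation lies between the lower and upper quota.

none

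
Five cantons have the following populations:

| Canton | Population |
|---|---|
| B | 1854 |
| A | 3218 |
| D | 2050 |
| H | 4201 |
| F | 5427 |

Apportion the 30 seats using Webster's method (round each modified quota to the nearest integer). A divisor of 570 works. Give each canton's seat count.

With modified divisor 570: modified quotas B 3.253, A 5.646, D 3.596, H 7.370, F 9.521.
Rounding to the nearest integer: B 3, A 6, D 4, H 7, F 10 (total 30).

B 3; A 6; D 4; H 7; F 10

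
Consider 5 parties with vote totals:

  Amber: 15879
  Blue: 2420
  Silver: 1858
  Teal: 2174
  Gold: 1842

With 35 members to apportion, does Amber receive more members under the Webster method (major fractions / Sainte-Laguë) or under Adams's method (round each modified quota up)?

Webster: Amber 23, Blue 3, Silver 3, Teal 3, Gold 3.
Adams: Amber 22, Blue 4, Silver 3, Teal 3, Gold 3.
Amber gets 23 under Webster and 22 under Adams.

Webster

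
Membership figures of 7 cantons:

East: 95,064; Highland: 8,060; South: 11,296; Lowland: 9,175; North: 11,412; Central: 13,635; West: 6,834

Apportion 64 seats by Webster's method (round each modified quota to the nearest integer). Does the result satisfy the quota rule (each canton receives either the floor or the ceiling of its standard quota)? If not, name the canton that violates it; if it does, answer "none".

Standard quotas: East 39.132, Highland 3.318, South 4.650, Lowland 3.777, North 4.698, Central 5.613, West 2.813.
Webster allocation: East 38, Highland 3, South 5, Lowland 4, North 5, Central 6, West 3.
East has quota 39.132 (lower 39, upper 40) but receives 38 — outside the quota interval.

East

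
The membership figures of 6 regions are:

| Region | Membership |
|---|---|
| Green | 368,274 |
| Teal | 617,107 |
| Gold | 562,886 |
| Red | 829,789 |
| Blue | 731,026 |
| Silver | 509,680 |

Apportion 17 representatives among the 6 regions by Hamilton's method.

Green: 2; Teal: 3; Gold: 3; Red: 4; Blue: 3; Silver: 2

The standard divisor is 3618762/17 ≈ 212868.353.
Standard quotas: Green 1.7301, Teal 2.8990, Gold 2.6443, Red 3.8981, Blue 3.4342, Silver 2.3943.
Lower quotas: Green 1, Teal 2, Gold 2, Red 3, Blue 3, Silver 2 (sum 13, leaving 4 seats).
Remainders in descending order: Teal 0.8990, Red 0.8981, Green 0.7301, Gold 0.6443, Blue 0.4342, Silver 0.3943.
The surplus seats go to Teal, Red, Green, Gold.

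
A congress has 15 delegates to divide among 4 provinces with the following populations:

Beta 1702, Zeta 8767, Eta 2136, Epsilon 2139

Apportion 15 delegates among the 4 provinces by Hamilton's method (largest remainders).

Total 14744; standard divisor 14744/15 ≈ 982.933.
Standard quotas: Beta 1.7316, Zeta 8.9192, Eta 2.1731, Epsilon 2.1761.
Lower quotas: Beta 1, Zeta 8, Eta 2, Epsilon 2 (sum 13, leaving 2 seats).
Remainders in descending order: Zeta 0.9192, Beta 0.7316, Epsilon 0.1761, Eta 0.1731.
The surplus seats go to Zeta, Beta.

Beta=2, Zeta=9, Eta=2, Epsilon=2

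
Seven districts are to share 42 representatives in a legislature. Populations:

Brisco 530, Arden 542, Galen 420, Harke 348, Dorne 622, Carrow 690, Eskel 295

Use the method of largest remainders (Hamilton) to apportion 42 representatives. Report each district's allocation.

Standard divisor: 3447 ÷ 42 ≈ 82.071.
Standard quotas: Brisco 6.458, Arden 6.604, Galen 5.117, Harke 4.240, Dorne 7.579, Carrow 8.407, Eskel 3.594.
Lower quotas: Brisco 6, Arden 6, Galen 5, Harke 4, Dorne 7, Carrow 8, Eskel 3 (sum 39, leaving 3 seats).
Remainders in descending order: Arden 0.604, Eskel 0.594, Dorne 0.579, Brisco 0.458, Carrow 0.407, Harke 0.240, Galen 0.117.
Largest remainders: Arden, Eskel, Dorne receive the extra seats.

Brisco: 6, Arden: 7, Galen: 5, Harke: 4, Dorne: 8, Carrow: 8, Eskel: 4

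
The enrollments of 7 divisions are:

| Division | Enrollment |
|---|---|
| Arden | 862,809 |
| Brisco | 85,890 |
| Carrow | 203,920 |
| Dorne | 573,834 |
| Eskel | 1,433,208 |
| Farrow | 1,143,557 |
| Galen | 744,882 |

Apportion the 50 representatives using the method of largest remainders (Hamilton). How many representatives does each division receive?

Arden 9, Brisco 1, Carrow 2, Dorne 6, Eskel 14, Farrow 11, Galen 7

The standard divisor is 5048100/50 = 100962.
Standard quotas: Arden 8.5459, Brisco 0.8507, Carrow 2.0198, Dorne 5.6837, Eskel 14.1955, Farrow 11.3266, Galen 7.3778.
Lower quotas: Arden 8, Brisco 0, Carrow 2, Dorne 5, Eskel 14, Farrow 11, Galen 7 (sum 47, leaving 3 seats).
Remainders in descending order: Brisco 0.8507, Dorne 0.6837, Arden 0.5459, Galen 0.3778, Farrow 0.3266, Eskel 0.1955, Carrow 0.0198.
Largest remainders: Brisco, Dorne, Arden receive the extra seats.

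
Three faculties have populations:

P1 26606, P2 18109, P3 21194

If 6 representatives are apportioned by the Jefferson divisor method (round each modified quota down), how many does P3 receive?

2

Standard divisor 65909/6 ≈ 10984.833; standard quotas: P1 2.422, P2 1.649, P3 1.929.
Rounding down gives 2, 1, 1 = 4 seats, so the divisor must be adjusted.
With modified divisor 8960: modified quotas P1 2.969, P2 2.021, P3 2.365.
Rounding down: P1 2, P2 2, P3 2 (total 6).
P3 receives 2.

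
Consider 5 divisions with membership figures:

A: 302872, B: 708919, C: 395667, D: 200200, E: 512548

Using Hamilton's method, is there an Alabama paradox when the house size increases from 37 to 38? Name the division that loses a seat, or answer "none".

none

At 37 seats: A 5, B 12, C 7, D 4, E 9.
At 38 seats: A 5, B 13, C 7, D 4, E 9.
No division's allocation decreased.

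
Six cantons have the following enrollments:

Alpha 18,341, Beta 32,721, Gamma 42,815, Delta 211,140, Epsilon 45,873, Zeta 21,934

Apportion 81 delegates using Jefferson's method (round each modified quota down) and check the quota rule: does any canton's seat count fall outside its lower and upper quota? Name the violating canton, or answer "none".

Standard quotas: Alpha 3.985, Beta 7.109, Gamma 9.302, Delta 45.872, Epsilon 9.966, Zeta 4.765.
Jefferson allocation: Alpha 4, Beta 7, Gamma 9, Delta 47, Epsilon 10, Zeta 4.
Delta has quota 45.872 (lower 45, upper 46) but receives 47 — outside the quota interval.

Delta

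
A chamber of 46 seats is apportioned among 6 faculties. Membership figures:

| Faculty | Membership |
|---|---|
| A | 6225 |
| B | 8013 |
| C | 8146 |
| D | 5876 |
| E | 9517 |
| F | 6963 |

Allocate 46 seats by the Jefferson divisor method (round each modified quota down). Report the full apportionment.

A 6; B 8; C 9; D 6; E 10; F 7

Standard divisor 44740/46 ≈ 972.609; standard quotas: A 6.400, B 8.239, C 8.375, D 6.041, E 9.785, F 7.159.
Rounding down gives 6, 8, 8, 6, 9, 7 = 44 seats, so the divisor must be adjusted.
With modified divisor 900: modified quotas A 6.917, B 8.903, C 9.051, D 6.529, E 10.574, F 7.737.
Rounding down: A 6, B 8, C 9, D 6, E 10, F 7 (total 46).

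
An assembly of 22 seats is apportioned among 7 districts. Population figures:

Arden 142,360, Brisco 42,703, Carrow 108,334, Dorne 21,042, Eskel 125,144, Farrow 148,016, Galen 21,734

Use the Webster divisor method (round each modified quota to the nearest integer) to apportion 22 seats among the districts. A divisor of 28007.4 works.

With modified divisor 28007.4: modified quotas Arden 5.083, Brisco 1.525, Carrow 3.868, Dorne 0.751, Eskel 4.468, Farrow 5.285, Galen 0.776.
Rounding to the nearest integer: Arden 5, Brisco 2, Carrow 4, Dorne 1, Eskel 4, Farrow 5, Galen 1 (total 22).

Arden 5; Brisco 2; Carrow 4; Dorne 1; Eskel 4; Farrow 5; Galen 1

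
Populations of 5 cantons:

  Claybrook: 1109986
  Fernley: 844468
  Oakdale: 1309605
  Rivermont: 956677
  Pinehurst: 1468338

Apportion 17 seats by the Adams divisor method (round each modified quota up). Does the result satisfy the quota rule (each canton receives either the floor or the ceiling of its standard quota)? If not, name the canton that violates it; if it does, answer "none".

Standard quotas: Claybrook 3.317, Fernley 2.523, Oakdale 3.913, Rivermont 2.859, Pinehurst 4.388.
Adams allocation: Claybrook 3, Fernley 3, Oakdale 4, Rivermont 3, Pinehurst 4.
Every allocation lies between the lower and upper quota.

none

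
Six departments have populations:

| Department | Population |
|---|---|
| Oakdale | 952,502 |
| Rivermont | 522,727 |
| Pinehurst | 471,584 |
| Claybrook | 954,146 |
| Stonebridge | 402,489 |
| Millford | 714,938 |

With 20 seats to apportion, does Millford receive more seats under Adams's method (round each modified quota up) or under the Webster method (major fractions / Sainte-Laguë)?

Adams: Oakdale 4, Rivermont 3, Pinehurst 2, Claybrook 5, Stonebridge 2, Millford 4.
Webster: Oakdale 5, Rivermont 3, Pinehurst 2, Claybrook 5, Stonebridge 2, Millford 3.
Millford gets 4 under Adams and 3 under Webster.

Adams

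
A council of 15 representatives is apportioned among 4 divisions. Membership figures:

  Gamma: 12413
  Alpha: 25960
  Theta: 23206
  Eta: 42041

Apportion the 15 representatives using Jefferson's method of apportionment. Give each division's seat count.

Standard divisor 103620/15 ≈ 6908; standard quotas: Gamma 1.797, Alpha 3.758, Theta 3.359, Eta 6.086.
Rounding down gives 1, 3, 3, 6 = 13 seats, so the divisor must be adjusted.
With modified divisor 6100: modified quotas Gamma 2.035, Alpha 4.256, Theta 3.804, Eta 6.892.
Rounding down: Gamma 2, Alpha 4, Theta 3, Eta 6 (total 15).

Gamma=2; Alpha=4; Theta=3; Eta=6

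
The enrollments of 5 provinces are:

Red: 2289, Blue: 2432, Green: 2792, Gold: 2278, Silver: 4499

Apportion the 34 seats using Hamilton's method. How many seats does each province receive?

Total 14290; standard divisor 14290/34 ≈ 420.294.
Standard quotas: Red 5.446, Blue 5.786, Green 6.643, Gold 5.420, Silver 10.704.
Lower quotas: Red 5, Blue 5, Green 6, Gold 5, Silver 10 (sum 31, leaving 3 seats).
Remainders in descending order: Blue 0.786, Silver 0.704, Green 0.643, Red 0.446, Gold 0.420.
The surplus seats go to Blue, Silver, Green.

Red=5, Blue=6, Green=7, Gold=5, Silver=11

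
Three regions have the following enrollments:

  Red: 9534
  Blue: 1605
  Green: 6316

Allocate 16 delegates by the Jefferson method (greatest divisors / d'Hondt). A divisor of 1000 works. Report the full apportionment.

With modified divisor 1000: modified quotas Red 9.534, Blue 1.605, Green 6.316.
Rounding down: Red 9, Blue 1, Green 6 (total 16).

Red=9, Blue=1, Green=6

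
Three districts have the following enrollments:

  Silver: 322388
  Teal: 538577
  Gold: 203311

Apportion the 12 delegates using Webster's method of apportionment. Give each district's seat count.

Standard divisor 1064276/12 ≈ 88689.667; standard quotas: Silver 3.635, Teal 6.073, Gold 2.292.
Rounding to the nearest integer gives Silver 4, Teal 6, Gold 2 — total 12, matching the house size, so no adjustment is needed.

Silver: 4, Teal: 6, Gold: 2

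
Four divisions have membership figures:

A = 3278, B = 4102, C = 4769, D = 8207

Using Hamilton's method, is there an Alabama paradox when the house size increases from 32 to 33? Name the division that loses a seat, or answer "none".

At 32 seats: A 5, B 6, C 8, D 13.
At 33 seats: A 5, B 7, C 8, D 13.
No division's allocation decreased.

none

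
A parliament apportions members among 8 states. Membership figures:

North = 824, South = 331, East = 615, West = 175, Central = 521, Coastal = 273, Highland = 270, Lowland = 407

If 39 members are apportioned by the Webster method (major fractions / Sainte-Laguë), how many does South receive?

Standard divisor 3416/39 ≈ 87.59; standard quotas: North 9.407, South 3.779, East 7.021, West 1.998, Central 5.948, Coastal 3.117, Highland 3.083, Lowland 4.647.
Rounding to the nearest integer gives North 9, South 4, East 7, West 2, Central 6, Coastal 3, Highland 3, Lowland 5 — total 39, matching the house size, so no adjustment is needed.
South receives 4.

4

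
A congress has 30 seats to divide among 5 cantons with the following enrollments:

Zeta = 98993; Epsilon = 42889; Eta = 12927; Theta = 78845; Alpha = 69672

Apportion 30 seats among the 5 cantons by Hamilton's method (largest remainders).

Zeta 10, Epsilon 4, Eta 1, Theta 8, Alpha 7

Total 303326; standard divisor 303326/30 ≈ 10110.867.
Standard quotas: Zeta 9.7908, Epsilon 4.2419, Eta 1.2785, Theta 7.7980, Alpha 6.8908.
Lower quotas: Zeta 9, Epsilon 4, Eta 1, Theta 7, Alpha 6 (sum 27, leaving 3 seats).
Remainders in descending order: Alpha 0.8908, Theta 0.7980, Zeta 0.7908, Eta 0.2785, Epsilon 0.2419.
The surplus seats go to Alpha, Theta, Zeta.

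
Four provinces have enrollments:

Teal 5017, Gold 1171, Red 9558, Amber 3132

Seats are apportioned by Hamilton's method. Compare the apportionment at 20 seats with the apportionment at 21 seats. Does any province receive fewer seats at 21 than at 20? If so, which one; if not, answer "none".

At 20 seats: Teal 5, Gold 1, Red 10, Amber 4.
At 21 seats: Teal 6, Gold 1, Red 11, Amber 3.
Amber drops from 4 to 3.

Amber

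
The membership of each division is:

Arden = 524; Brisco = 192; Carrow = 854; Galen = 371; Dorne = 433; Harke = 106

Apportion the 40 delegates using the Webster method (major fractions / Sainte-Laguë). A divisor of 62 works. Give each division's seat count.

Arden: 8, Brisco: 3, Carrow: 14, Galen: 6, Dorne: 7, Harke: 2

With modified divisor 62: modified quotas Arden 8.452, Brisco 3.097, Carrow 13.774, Galen 5.984, Dorne 6.984, Harke 1.710.
Rounding to the nearest integer: Arden 8, Brisco 3, Carrow 14, Galen 6, Dorne 7, Harke 2 (total 40).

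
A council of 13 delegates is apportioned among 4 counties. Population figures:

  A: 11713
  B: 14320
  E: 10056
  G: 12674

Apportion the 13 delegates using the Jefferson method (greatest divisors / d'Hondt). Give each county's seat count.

A: 3, B: 4, E: 3, G: 3

Standard divisor 48763/13 ≈ 3751; standard quotas: A 3.123, B 3.818, E 2.681, G 3.379.
Rounding down gives 3, 3, 2, 3 = 11 seats, so the divisor must be adjusted.
With modified divisor 3300: modified quotas A 3.549, B 4.339, E 3.047, G 3.841.
Rounding down: A 3, B 4, E 3, G 3 (total 13).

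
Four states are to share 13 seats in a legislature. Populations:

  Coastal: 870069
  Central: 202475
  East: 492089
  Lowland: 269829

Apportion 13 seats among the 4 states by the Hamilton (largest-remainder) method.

Coastal 6, Central 1, East 4, Lowland 2

Standard divisor: 1834462 ÷ 13 ≈ 141112.462.
Standard quotas: Coastal 6.1658, Central 1.4348, East 3.4872, Lowland 1.9122.
Lower quotas: Coastal 6, Central 1, East 3, Lowland 1 (sum 11, leaving 2 seats).
Remainders in descending order: Lowland 0.9122, East 0.4872, Central 0.4348, Coastal 0.1658.
The surplus seats go to Lowland, East.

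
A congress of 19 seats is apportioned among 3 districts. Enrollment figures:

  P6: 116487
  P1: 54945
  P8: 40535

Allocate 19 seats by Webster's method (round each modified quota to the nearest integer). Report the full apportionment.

P6: 10; P1: 5; P8: 4

Standard divisor 211967/19 ≈ 11156.158; standard quotas: P6 10.441, P1 4.925, P8 3.633.
Rounding to the nearest integer gives P6 10, P1 5, P8 4 — total 19, matching the house size, so no adjustment is needed.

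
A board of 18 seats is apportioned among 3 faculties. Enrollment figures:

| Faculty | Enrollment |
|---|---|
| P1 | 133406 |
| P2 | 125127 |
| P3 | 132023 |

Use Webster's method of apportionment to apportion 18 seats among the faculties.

Standard divisor 390556/18 ≈ 21697.556; standard quotas: P1 6.148, P2 5.767, P3 6.085.
Rounding to the nearest integer gives P1 6, P2 6, P3 6 — total 18, matching the house size, so no adjustment is needed.

P1 6, P2 6, P3 6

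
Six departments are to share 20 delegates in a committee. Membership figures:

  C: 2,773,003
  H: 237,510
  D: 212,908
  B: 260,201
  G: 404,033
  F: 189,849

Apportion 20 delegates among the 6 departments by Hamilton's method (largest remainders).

C: 14, H: 1, D: 1, B: 1, G: 2, F: 1

The standard divisor is 4077504/20 ≈ 203875.2.
Standard quotas: C 13.6015, H 1.1650, D 1.0443, B 1.2763, G 1.9818, F 0.9312.
Lower quotas: C 13, H 1, D 1, B 1, G 1, F 0 (sum 17, leaving 3 seats).
Remainders in descending order: G 0.9818, F 0.9312, C 0.6015, B 0.2763, H 0.1650, D 0.0443.
Largest remainders: G, F, C receive the extra seats.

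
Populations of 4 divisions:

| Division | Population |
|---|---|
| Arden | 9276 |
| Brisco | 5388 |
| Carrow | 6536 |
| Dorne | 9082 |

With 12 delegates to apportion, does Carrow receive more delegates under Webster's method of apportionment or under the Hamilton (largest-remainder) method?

Webster

Webster: Arden 4, Brisco 2, Carrow 3, Dorne 3.
Hamilton: Arden 4, Brisco 2, Carrow 2, Dorne 4.
Carrow gets 3 under Webster and 2 under Hamilton.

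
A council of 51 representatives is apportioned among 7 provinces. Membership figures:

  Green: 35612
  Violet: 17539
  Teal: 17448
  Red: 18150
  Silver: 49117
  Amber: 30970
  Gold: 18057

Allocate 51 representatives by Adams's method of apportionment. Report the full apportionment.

Standard divisor 186893/51 ≈ 3664.569; standard quotas: Green 9.718, Violet 4.786, Teal 4.761, Red 4.953, Silver 13.403, Amber 8.451, Gold 4.927.
Rounding up gives 10, 5, 5, 5, 14, 9, 5 = 53 seats, so the divisor must be adjusted.
With modified divisor 3900: modified quotas Green 9.131, Violet 4.497, Teal 4.474, Red 4.654, Silver 12.594, Amber 7.941, Gold 4.630.
Rounding up: Green 10, Violet 5, Teal 5, Red 5, Silver 13, Amber 8, Gold 5 (total 51).

Green=10, Violet=5, Teal=5, Red=5, Silver=13, Amber=8, Gold=5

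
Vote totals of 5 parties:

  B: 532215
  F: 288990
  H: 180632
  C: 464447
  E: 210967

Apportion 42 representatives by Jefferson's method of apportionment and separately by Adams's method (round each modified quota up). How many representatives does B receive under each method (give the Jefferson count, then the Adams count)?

14 and 13

Jefferson: B 14, F 7, H 4, C 12, E 5.
Adams: B 13, F 7, H 5, C 12, E 5.
B gets 14 under Jefferson and 13 under Adams.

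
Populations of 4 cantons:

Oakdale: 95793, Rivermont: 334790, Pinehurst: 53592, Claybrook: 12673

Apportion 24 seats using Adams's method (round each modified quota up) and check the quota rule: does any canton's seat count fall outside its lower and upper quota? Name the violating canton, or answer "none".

Rivermont

Standard quotas: Oakdale 4.627, Rivermont 16.172, Pinehurst 2.589, Claybrook 0.612.
Adams allocation: Oakdale 5, Rivermont 15, Pinehurst 3, Claybrook 1.
Rivermont has quota 16.172 (lower 16, upper 17) but receives 15 — outside the quota interval.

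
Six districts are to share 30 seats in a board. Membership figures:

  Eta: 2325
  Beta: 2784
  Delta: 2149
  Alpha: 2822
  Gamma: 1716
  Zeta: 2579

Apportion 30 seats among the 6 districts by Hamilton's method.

Standard divisor: 14375 ÷ 30 ≈ 479.167.
Standard quotas: Eta 4.852, Beta 5.810, Delta 4.485, Alpha 5.889, Gamma 3.581, Zeta 5.382.
Lower quotas: Eta 4, Beta 5, Delta 4, Alpha 5, Gamma 3, Zeta 5 (sum 26, leaving 4 seats).
Remainders in descending order: Alpha 0.889, Eta 0.852, Beta 0.810, Gamma 0.581, Delta 0.485, Zeta 0.382.
The surplus seats go to Alpha, Eta, Beta, Gamma.

Eta 5, Beta 6, Delta 4, Alpha 6, Gamma 4, Zeta 5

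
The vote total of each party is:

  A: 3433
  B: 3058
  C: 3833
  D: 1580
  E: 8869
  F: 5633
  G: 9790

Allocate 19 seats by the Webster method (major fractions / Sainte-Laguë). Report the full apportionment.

A: 2, B: 2, C: 2, D: 1, E: 4, F: 3, G: 5

Standard divisor 36196/19 ≈ 1905.053; standard quotas: A 1.802, B 1.605, C 2.012, D 0.829, E 4.656, F 2.957, G 5.139.
Rounding to the nearest integer gives 2, 2, 2, 1, 5, 3, 5 = 20 seats, so the divisor must be adjusted.
With modified divisor 2000: modified quotas A 1.716, B 1.529, C 1.917, D 0.790, E 4.434, F 2.817, G 4.895.
Rounding to the nearest integer: A 2, B 2, C 2, D 1, E 4, F 3, G 5 (total 19).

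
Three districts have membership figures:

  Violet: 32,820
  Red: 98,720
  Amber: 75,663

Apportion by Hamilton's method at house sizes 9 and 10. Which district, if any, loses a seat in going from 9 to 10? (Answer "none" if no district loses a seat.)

At 9 seats: Violet 2, Red 4, Amber 3.
At 10 seats: Violet 1, Red 5, Amber 4.
Violet drops from 2 to 1.

Violet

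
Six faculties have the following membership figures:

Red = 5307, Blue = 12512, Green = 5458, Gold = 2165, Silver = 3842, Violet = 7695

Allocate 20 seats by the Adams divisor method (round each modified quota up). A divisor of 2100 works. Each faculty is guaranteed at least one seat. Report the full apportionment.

With modified divisor 2100: modified quotas Red 2.527, Blue 5.958, Green 2.599, Gold 1.031, Silver 1.830, Violet 3.664.
Rounding up: Red 3, Blue 6, Green 3, Gold 2, Silver 2, Violet 4 (total 20).

Red 3, Blue 6, Green 3, Gold 2, Silver 2, Violet 4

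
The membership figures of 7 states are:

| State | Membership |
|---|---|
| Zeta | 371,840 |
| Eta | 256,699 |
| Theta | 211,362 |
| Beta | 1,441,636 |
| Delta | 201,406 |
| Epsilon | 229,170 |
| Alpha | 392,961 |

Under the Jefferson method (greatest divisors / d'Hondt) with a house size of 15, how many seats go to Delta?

1

Standard divisor 3105074/15 ≈ 207004.933; standard quotas: Zeta 1.796, Eta 1.240, Theta 1.021, Beta 6.964, Delta 0.973, Epsilon 1.107, Alpha 1.898.
Rounding down gives 1, 1, 1, 6, 0, 1, 1 = 11 seats, so the divisor must be adjusted.
With modified divisor 183100: modified quotas Zeta 2.031, Eta 1.402, Theta 1.154, Beta 7.873, Delta 1.100, Epsilon 1.252, Alpha 2.146.
Rounding down: Zeta 2, Eta 1, Theta 1, Beta 7, Delta 1, Epsilon 1, Alpha 2 (total 15).
Delta receives 1.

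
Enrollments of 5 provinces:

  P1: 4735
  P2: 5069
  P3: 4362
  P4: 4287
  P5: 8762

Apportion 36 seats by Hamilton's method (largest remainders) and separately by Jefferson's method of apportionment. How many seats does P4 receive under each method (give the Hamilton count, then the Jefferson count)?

6 and 5

Hamilton: P1 6, P2 7, P3 6, P4 6, P5 11.
Jefferson: P1 6, P2 7, P3 6, P4 5, P5 12.
P4 gets 6 under Hamilton and 5 under Jefferson.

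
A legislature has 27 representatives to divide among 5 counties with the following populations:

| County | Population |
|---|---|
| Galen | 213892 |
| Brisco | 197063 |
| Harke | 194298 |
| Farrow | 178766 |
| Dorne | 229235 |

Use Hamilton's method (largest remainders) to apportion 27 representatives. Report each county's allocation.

Galen: 6, Brisco: 5, Harke: 5, Farrow: 5, Dorne: 6

The standard divisor is 1013254/27 ≈ 37527.926.
Standard quotas: Galen 5.6995, Brisco 5.2511, Harke 5.1774, Farrow 4.7635, Dorne 6.1084.
Lower quotas: Galen 5, Brisco 5, Harke 5, Farrow 4, Dorne 6 (sum 25, leaving 2 seats).
Remainders in descending order: Farrow 0.7635, Galen 0.6995, Brisco 0.2511, Harke 0.1774, Dorne 0.1084.
The surplus seats go to Farrow, Galen.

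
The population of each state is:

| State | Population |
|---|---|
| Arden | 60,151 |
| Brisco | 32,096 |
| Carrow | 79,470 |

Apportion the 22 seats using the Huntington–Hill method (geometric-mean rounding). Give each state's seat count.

With divisor 7808: modified quotas Arden 7.704, Brisco 4.111, Carrow 10.178.
Geometric-mean thresholds: Arden √(7·8)=7.483, Brisco √(4·5)=4.472, Carrow √(10·11)=10.488.
Each quota rounded against its threshold gives Arden 8, Brisco 4, Carrow 10 (total 22).

Arden: 8, Brisco: 4, Carrow: 10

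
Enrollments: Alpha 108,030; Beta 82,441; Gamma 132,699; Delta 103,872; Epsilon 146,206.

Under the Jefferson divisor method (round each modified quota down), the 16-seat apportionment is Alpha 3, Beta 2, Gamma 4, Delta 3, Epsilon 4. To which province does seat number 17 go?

Priority for the next seat is population ÷ (current seats + 1).
Priorities: Alpha 27007.500, Beta 27480.333, Gamma 26539.800, Delta 25968.000, Epsilon 29241.200.
Highest priority: Epsilon.

Epsilon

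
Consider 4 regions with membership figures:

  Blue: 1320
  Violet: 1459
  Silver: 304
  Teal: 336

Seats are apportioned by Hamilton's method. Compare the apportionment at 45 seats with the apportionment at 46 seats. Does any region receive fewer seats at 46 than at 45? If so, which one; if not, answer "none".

At 45 seats: Blue 17, Violet 19, Silver 4, Teal 5.
At 46 seats: Blue 18, Violet 20, Silver 4, Teal 4.
Teal drops from 5 to 4.

Teal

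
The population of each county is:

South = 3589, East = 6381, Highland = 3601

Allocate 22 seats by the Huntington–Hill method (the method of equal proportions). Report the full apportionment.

With divisor 632: modified quotas South 5.679, East 10.097, Highland 5.698.
Geometric-mean thresholds: South √(5·6)=5.477, East √(10·11)=10.488, Highland √(5·6)=5.477.
Each quota rounded against its threshold gives South 6, East 10, Highland 6 (total 22).

South: 6, East: 10, Highland: 6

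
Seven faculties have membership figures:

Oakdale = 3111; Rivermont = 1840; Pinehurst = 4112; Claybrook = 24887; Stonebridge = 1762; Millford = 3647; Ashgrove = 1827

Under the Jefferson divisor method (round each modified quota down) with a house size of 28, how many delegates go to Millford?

Standard divisor 41186/28 ≈ 1470.929; standard quotas: Oakdale 2.115, Rivermont 1.251, Pinehurst 2.796, Claybrook 16.919, Stonebridge 1.198, Millford 2.479, Ashgrove 1.242.
Rounding down gives 2, 1, 2, 16, 1, 2, 1 = 25 seats, so the divisor must be adjusted.
With modified divisor 1340: modified quotas Oakdale 2.322, Rivermont 1.373, Pinehurst 3.069, Claybrook 18.572, Stonebridge 1.315, Millford 2.722, Ashgrove 1.363.
Rounding down: Oakdale 2, Rivermont 1, Pinehurst 3, Claybrook 18, Stonebridge 1, Millford 2, Ashgrove 1 (total 28).
Millford receives 2.

2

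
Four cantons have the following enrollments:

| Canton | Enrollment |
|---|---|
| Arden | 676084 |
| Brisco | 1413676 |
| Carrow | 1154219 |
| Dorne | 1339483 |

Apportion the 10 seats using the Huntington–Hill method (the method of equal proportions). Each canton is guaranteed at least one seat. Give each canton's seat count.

Arden: 2, Brisco: 3, Carrow: 2, Dorne: 3

With divisor 474636: modified quotas Arden 1.424, Brisco 2.978, Carrow 2.432, Dorne 2.822.
Geometric-mean thresholds: Arden √(1·2)=1.414, Brisco √(2·3)=2.449, Carrow √(2·3)=2.449, Dorne √(2·3)=2.449.
Each quota rounded against its threshold gives Arden 2, Brisco 3, Carrow 2, Dorne 3 (total 10).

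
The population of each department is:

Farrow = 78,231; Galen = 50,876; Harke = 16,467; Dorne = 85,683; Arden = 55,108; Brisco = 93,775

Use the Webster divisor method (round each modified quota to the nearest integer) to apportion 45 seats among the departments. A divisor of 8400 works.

With modified divisor 8400: modified quotas Farrow 9.313, Galen 6.057, Harke 1.960, Dorne 10.200, Arden 6.560, Brisco 11.164.
Rounding to the nearest integer: Farrow 9, Galen 6, Harke 2, Dorne 10, Arden 7, Brisco 11 (total 45).

Farrow: 9; Galen: 6; Harke: 2; Dorne: 10; Arden: 7; Brisco: 11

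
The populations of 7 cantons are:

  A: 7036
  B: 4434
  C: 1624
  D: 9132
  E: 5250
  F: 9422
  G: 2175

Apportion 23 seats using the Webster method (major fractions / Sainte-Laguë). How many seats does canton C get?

1

Standard divisor 39073/23 ≈ 1698.826; standard quotas: A 4.142, B 2.610, C 0.956, D 5.375, E 3.090, F 5.546, G 1.280.
Rounding to the nearest integer gives A 4, B 3, C 1, D 5, E 3, F 6, G 1 — total 23, matching the house size, so no adjustment is needed.
C receives 1.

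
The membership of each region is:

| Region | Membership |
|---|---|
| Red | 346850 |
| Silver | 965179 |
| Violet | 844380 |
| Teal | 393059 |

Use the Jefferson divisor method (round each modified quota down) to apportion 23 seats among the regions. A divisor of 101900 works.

With modified divisor 101900: modified quotas Red 3.404, Silver 9.472, Violet 8.286, Teal 3.857.
Rounding down: Red 3, Silver 9, Violet 8, Teal 3 (total 23).

Red 3, Silver 9, Violet 8, Teal 3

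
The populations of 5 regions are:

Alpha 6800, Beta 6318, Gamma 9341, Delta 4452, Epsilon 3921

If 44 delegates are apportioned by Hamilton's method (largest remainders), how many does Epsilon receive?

6

The standard divisor is 30832/44 ≈ 700.727.
Standard quotas: Alpha 9.7042, Beta 9.0163, Gamma 13.3304, Delta 6.3534, Epsilon 5.5956.
Lower quotas: Alpha 9, Beta 9, Gamma 13, Delta 6, Epsilon 5 (sum 42, leaving 2 seats).
Remainders in descending order: Alpha 0.7042, Epsilon 0.5956, Delta 0.3534, Gamma 0.3304, Beta 0.0163.
The surplus seats go to Alpha, Epsilon.
Epsilon receives 6.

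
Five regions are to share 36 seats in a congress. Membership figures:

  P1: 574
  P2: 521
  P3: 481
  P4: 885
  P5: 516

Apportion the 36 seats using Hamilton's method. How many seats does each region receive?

The standard divisor is 2977/36 ≈ 82.694.
Standard quotas: P1 6.941, P2 6.300, P3 5.817, P4 10.702, P5 6.240.
Lower quotas: P1 6, P2 6, P3 5, P4 10, P5 6 (sum 33, leaving 3 seats).
Remainders in descending order: P1 0.941, P3 0.817, P4 0.702, P2 0.300, P5 0.240.
Largest remainders: P1, P3, P4 receive the extra seats.

P1=7; P2=6; P3=6; P4=11; P5=6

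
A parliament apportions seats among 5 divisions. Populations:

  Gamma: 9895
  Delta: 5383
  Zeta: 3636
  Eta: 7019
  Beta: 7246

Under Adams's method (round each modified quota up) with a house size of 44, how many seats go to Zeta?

Standard divisor 33179/44 ≈ 754.068; standard quotas: Gamma 13.122, Delta 7.139, Zeta 4.822, Eta 9.308, Beta 9.609.
Rounding up gives 14, 8, 5, 10, 10 = 47 seats, so the divisor must be adjusted.
With modified divisor 800: modified quotas Gamma 12.369, Delta 6.729, Zeta 4.545, Eta 8.774, Beta 9.057.
Rounding up: Gamma 13, Delta 7, Zeta 5, Eta 9, Beta 10 (total 44).
Zeta receives 5.

5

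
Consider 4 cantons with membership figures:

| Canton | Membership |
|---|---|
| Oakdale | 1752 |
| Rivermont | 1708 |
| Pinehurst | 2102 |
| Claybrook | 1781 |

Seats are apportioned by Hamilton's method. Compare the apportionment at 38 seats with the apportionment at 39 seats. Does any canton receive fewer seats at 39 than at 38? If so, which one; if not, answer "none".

none

At 38 seats: Oakdale 9, Rivermont 9, Pinehurst 11, Claybrook 9.
At 39 seats: Oakdale 9, Rivermont 9, Pinehurst 11, Claybrook 10.
No canton's allocation decreased.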